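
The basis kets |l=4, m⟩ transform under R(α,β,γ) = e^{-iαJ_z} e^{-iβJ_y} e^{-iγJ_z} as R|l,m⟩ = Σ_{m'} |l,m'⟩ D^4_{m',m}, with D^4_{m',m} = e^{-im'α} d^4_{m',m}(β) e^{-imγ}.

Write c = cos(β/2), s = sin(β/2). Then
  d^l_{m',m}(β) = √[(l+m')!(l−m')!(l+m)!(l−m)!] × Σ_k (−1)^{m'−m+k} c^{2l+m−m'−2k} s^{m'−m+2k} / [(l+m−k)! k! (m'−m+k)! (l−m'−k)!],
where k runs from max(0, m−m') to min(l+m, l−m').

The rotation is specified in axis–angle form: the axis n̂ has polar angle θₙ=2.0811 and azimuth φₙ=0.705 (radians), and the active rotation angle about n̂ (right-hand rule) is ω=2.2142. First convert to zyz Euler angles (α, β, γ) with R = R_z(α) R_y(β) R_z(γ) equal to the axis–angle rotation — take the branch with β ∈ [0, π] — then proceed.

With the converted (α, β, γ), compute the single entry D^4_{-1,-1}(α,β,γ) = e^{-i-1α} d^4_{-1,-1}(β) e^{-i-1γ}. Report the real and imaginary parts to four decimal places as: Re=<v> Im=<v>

Axis–angle → zyz. n̂ = (sinθₙcosφₙ, sinθₙsinφₙ, cosθₙ) = (+0.664579, +0.565472, -0.488442), ω = 2.2142.
R = I cosω + sinω [n̂]ₓ + (1−cosω) n̂n̂ᵀ gives
  R = [+0.106709, +0.992035, -0.066938; +0.210470, -0.088333, -0.973601; -0.971759, +0.089803, -0.218219]
β = atan2(√(R₁₃²+R₂₃²), R₃₃) = 1.790786; α = atan2(R₂₃, R₁₃) mod 2π = 4.643744; γ = atan2(R₃₂, −R₃₁) mod 2π = 0.092151
First d^4_{-1,-1}(β=1.7908), then the phase factors e^{-i(-1)α} and e^{-i(-1)γ}:
Half-angle: c=0.625212, s=0.780455. N=√(6·120·6·120)=720.000000
k∈{0,1,2,3} keeps every argument non-negative
  k=0: (−1)^0·720.0000/(720)·0.6252^8·0.7805^0 = +0.023346
  k=1: (−1)^1·720.0000/(48)·0.6252^6·0.7805^2 = -0.545697
  k=2: (−1)^2·720.0000/(24)·0.6252^4·0.7805^4 = +1.700678
  k=3: (−1)^3·720.0000/(72)·0.6252^2·0.7805^6 = -0.883367
d^4_{-1,-1}(1.7908) = +0.023346 -0.545697 +1.700678 -0.883367 = +0.294960
D = (-0.068591-0.997645i)·(+0.294960)·(+0.995757+0.092021i) = +0.006933-0.294879i

Re=0.0069 Im=-0.2949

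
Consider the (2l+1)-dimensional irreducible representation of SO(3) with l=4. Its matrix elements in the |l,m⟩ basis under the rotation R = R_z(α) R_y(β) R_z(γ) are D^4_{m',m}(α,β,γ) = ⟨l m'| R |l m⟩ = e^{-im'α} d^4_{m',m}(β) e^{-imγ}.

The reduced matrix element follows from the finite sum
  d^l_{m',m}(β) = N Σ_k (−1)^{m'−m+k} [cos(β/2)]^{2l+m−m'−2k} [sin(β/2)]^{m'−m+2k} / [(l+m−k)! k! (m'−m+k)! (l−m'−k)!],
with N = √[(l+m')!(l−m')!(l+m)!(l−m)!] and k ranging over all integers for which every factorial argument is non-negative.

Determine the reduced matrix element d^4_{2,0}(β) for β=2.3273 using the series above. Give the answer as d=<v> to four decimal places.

d=0.4804

d^4_{2,0}(β=2.3273) via the finite sum:
Half-angle: c=0.395991, s=0.918255. N=√(720·2·24·24)=910.735966
k: max(0,(0)−(2))=0 … min(4+(0),4−(2))=2
  k=0: (−1)^2·910.7360/(96)·0.3960^6·0.9183^2 = +0.030843
  k=1: (−1)^3·910.7360/(36)·0.3960^4·0.9183^4 = -0.442264
  k=2: (−1)^4·910.7360/(96)·0.3960^2·0.9183^6 = +0.891804
d^4_{2,0}(2.3273) = +0.030843 -0.442264 +0.891804 = +0.480383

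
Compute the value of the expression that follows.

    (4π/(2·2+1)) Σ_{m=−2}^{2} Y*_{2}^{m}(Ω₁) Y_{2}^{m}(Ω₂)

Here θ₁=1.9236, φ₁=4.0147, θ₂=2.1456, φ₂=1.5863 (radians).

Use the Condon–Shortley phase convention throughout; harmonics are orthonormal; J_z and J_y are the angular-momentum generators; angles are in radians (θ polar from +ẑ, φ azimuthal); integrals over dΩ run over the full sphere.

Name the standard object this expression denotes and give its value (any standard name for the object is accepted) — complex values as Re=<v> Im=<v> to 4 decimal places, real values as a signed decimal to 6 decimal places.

Legendre polynomial (addition theorem), -0.250557

This sum is the spherical-harmonic addition theorem: it equals the Legendre polynomial P_l(cos γ) of the angle γ between the two directions.
Expand P_2 via completeness: Σ_{m} conj(Y_{2,m}) at Ω₁ times Y_{2,m} at Ω₂ —
  [-2]  conj(Y_{2,-2})(Ω₁) = -0.05936 + 0.33494j ; Y_{2,-2}(Ω₂) = -0.27197 + 0.00844j ; Δ = 0.01332 - 0.09159j
  [-1]  conj(Y_{2,-1})(Ω₁) = 0.16093 + 0.19196j ; Y_{2,-1}(Ω₂) = 0.00547 + 0.35247j ; Δ = -0.06678 + 0.05777j
  [+0]  conj(Y_{2,0})(Ω₁) = -0.20243 + 0.00000j ; Y_{2,0}(Ω₂) = -0.03572 + 0.00000j ; Δ = 0.00723 + 0.00000j
  [+1]  conj(Y_{2,1})(Ω₁) = -0.16093 + 0.19196j ; Y_{2,1}(Ω₂) = -0.00547 + 0.35247j ; Δ = -0.06678 - 0.05777j
  [+2]  conj(Y_{2,2})(Ω₁) = -0.05936 - 0.33494j ; Y_{2,2}(Ω₂) = -0.27197 - 0.00844j ; Δ = 0.01332 + 0.09159j
Accumulated sum -0.09969 + 0.00000j; after 4π/(2l+1) scaling, -0.25056 + 0.00000j ⇒ P_2 = -0.250557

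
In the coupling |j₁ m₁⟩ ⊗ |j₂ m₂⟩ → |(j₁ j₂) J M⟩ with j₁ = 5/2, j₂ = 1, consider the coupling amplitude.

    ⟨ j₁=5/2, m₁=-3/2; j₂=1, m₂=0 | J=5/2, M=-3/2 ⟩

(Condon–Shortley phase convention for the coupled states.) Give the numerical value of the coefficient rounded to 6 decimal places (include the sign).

√[6·1!4!1!/7! · 1!4!1!1!1!4!] = √(576/35)
  +(−1)^0/∏(0,1,4,1,0,0)! = 1/24  (running 1/24)
  +(−1)^1/∏(1,0,3,0,1,1)! = -1/6  (running -1/8)
⟨..|..⟩ = √(576/35)·(-1/8) = -0.507093

−√(9/35) = -0.507093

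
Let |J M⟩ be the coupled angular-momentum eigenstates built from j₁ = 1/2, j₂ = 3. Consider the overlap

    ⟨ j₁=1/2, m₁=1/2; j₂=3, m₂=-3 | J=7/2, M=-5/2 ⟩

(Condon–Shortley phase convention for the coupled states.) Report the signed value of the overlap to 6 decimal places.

+√(1/7) = +0.377964

√[8·0!1!6!/8! · 1!0!0!6!1!6!] = √(518400/7)
  +(−1)^0/∏(0,0,0,0,1,6)! = 1/720  (running 1/720)
⟨..|..⟩ = √(518400/7)·(1/720) = +0.377964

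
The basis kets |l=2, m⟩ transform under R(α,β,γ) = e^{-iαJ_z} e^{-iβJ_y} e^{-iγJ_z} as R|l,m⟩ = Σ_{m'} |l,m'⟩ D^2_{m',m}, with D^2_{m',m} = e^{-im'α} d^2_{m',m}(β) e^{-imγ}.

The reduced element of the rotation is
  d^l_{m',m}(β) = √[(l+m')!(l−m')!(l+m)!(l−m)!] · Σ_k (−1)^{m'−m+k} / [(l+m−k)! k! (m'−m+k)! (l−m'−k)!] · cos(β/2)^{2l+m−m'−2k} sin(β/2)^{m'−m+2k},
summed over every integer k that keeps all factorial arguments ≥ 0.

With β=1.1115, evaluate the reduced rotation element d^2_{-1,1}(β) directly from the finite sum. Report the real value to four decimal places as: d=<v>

d^2_{-1,1}(β=1.1115) via the finite sum:
With c≡cos(β/2)=0.849505 and s≡sin(β/2)=0.527581, N=[1·6·6·1]^{1/2}=6.000000
The bounds max(0,m−m')=2 and min(l+m,l−m')=3 give 2 terms
  k=2: (−1)^0·6.0000/(2)·0.8495^2·0.5276^2 = +0.602602
  k=3: (−1)^1·6.0000/(6)·0.8495^0·0.5276^4 = -0.077474
d^2_{-1,1}(1.1115) = +0.602602 -0.077474 = +0.525128

d=0.5251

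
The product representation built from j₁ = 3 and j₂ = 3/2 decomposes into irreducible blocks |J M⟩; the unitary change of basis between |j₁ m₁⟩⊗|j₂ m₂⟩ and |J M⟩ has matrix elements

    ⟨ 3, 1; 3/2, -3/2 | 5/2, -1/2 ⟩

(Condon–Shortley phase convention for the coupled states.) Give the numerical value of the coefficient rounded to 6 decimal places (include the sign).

+√(27/70) = +0.621059

√[6·2!4!1!/8! · 4!2!0!3!2!3!] = √(864/35)
  +(−1)^0/∏(0,2,2,0,2,1)! = 1/8  (running 1/8)
⟨..|..⟩ = √(864/35)·(1/8) = +0.621059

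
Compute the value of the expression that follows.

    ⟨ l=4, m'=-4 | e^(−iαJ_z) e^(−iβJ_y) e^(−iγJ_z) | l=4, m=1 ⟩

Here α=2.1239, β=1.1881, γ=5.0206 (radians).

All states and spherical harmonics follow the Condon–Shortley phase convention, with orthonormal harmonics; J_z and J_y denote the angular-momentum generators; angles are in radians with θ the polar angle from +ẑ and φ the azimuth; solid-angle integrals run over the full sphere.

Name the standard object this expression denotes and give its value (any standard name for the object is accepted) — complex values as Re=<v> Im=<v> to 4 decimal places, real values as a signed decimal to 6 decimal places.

Wigner D-matrix element, Re=-0.2211 Im=-0.0766

This is a Wigner D-matrix element — the rotation-matrix element ⟨l m'| R(α,β,γ) |l m⟩ in the angular-momentum basis.
Split into d^4_{-4,1}(β=1.1881) × two z-phases.
With c≡cos(β/2)=0.828681 and s≡sin(β/2)=0.559722, N=[1·40320·120·6]^{1/2}=5387.986637
Admissible k: 5..5 (factorial args all ≥0)
  k=5: (−1)^0·5387.9866/(720)·0.8287^3·0.5597^5 = +0.233946
d^4_{-4,1}(1.1881) = +0.233946
D = (-0.598493+0.801128i)·(+0.233946)·(+0.303354+0.952878i) = -0.221064-0.076562i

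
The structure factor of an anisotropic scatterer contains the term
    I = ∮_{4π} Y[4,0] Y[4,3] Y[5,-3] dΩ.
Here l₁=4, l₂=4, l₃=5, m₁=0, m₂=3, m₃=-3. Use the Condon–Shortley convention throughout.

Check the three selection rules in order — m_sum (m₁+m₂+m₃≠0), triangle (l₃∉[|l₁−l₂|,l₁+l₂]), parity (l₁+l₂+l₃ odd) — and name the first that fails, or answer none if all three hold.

Σmᵢ = 0  ✓
l₃∈[|l₁−l₂|,l₁+l₂]=[0,8], have l₃=5  ✓
Σlᵢ = 13 ⇒ odd  ✗

parity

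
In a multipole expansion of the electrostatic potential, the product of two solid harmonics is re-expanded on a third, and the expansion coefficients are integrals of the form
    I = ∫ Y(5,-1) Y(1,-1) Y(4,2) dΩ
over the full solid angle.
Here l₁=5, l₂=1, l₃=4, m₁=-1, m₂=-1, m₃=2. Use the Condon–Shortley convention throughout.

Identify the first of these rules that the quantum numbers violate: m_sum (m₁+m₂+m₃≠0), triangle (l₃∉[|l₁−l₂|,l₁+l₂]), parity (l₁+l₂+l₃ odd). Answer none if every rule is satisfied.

m₁+m₂+m₃ = -1 − 1 + 2 = 0  ✓
triangle: |5−1|=4 ≤ l₃=4 ≤ 5+1=6  ✓
parity: l₁+l₂+l₃ = 10 is even  ✓

none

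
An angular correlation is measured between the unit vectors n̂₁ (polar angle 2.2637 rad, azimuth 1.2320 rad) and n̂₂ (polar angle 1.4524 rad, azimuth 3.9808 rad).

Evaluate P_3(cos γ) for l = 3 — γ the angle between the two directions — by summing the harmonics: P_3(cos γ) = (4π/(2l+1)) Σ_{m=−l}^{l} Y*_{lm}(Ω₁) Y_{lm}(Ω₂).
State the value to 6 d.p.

Addition theorem: P_3(cos γ) = (4π/7) Σ_m Y*_{lm}(Ω₁) Y_{lm}(Ω₂), m = −3…3:
  m=-3: Y*=-0.16156 - 0.10004j  Y=0.33154 + 0.23868j  product -0.02969 - 0.07173j
  m=-2: Y*=0.30107 - 0.24227j  Y=-0.01279 - 0.11834j  product -0.03252 - 0.03253j
  m=-1: Y*=0.08596 + 0.24394j  Y=0.19943 - 0.22214j  product 0.07133 + 0.02955j
  m=+0: Y*=0.22880 + 0.00000j  Y=-0.12916 + 0.00000j  product -0.02955 + 0.00000j
  m=+1: Y*=-0.08596 + 0.24394j  Y=-0.19943 - 0.22214j  product 0.07133 - 0.02955j
  m=+2: Y*=0.30107 + 0.24227j  Y=-0.01279 + 0.11834j  product -0.03252 + 0.03253j
  m=+3: Y*=0.16156 - 0.10004j  Y=-0.33154 + 0.23868j  product -0.02969 + 0.07173j
Total Σ_m = -0.01131 + 0.00000j. Multiply by 1.795196: -0.02030 + 0.00000j. P_3(cos γ) = -0.020298

-0.020298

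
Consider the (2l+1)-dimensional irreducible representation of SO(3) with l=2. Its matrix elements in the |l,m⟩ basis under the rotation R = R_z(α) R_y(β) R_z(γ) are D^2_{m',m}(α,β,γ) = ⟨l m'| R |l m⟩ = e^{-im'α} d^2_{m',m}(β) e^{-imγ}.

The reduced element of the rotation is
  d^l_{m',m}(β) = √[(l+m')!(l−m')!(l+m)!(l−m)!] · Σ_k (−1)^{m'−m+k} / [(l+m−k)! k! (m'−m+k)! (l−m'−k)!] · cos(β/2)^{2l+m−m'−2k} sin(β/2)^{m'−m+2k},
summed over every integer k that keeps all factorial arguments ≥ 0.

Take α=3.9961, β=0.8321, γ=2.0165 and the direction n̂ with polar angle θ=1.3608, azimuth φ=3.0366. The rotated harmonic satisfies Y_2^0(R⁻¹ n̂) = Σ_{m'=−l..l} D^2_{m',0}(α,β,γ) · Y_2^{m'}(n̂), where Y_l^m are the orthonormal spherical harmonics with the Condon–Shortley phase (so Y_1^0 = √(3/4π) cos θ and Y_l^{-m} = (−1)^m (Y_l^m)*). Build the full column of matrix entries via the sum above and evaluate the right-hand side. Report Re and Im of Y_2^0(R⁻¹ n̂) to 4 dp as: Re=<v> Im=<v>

Re=-0.0236 Im=0.0000

Need the full column D^2_{m',0} for m'=−2..2 at α=3.9961, β=0.8321, γ=2.0165.
cos(β/2)=0.914692, sin(β/2)=0.404151
d^2_{-2,0}: single k=2 term ⇒ +0.334744;  D = -0.046121+0.331551i
d^2_{-1,0}: k∈[1..2] ⇒ +0.757607 -0.147904 = +0.609703;  D = -0.400325-0.459867i
d^2_{0,0}: k∈[0..2] ⇒ +0.700004 -0.546634 +0.026679 = +0.180049;  D = +0.180049+0.000000i
d^2_{1,0}: k∈[0..1] ⇒ -0.757607 +0.147904 = -0.609703;  D = +0.400325-0.459867i
d^2_{2,0}: single k=0 term ⇒ +0.334744;  D = -0.046121-0.331551i
Y_2^{m'}(θ=1.3608,φ=3.0366) and Σ D·Y over m':
  (-0.0461+0.3316i)·(+0.3614+0.0770i)  (-0.4003-0.4599i)·(-0.1566-0.0165i)  (+0.1800+0.0000i)·(-0.2743+0.0000i)  (+0.4003-0.4599i)·(+0.1566-0.0165i)  (-0.0461-0.3316i)·(+0.3614-0.0770i)
Y_2^0(R⁻¹ n̂) = -0.023557+0.000000i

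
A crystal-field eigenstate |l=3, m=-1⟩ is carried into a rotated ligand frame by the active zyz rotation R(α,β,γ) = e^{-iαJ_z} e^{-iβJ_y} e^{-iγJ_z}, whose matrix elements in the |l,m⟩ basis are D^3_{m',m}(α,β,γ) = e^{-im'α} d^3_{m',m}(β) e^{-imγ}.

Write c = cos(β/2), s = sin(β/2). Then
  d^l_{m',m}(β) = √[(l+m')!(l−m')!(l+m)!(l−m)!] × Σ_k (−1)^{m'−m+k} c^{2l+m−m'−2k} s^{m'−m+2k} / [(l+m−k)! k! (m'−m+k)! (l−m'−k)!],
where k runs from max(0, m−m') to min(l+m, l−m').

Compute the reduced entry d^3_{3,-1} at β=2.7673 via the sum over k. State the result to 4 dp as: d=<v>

d=0.1249

d^3_{3,-1}(β=2.7673) via the finite sum:
c=cos(2.767300/2)=0.186056, s=sin(2.767300/2)=0.982539; N=√[720·1·2·24]=185.903201
k∈{0} keeps every argument non-negative
  k=0: (−1)^4·185.9032/(48)·0.1861^2·0.9825^4 = +0.124949
d^3_{3,-1}(2.7673) = +0.124949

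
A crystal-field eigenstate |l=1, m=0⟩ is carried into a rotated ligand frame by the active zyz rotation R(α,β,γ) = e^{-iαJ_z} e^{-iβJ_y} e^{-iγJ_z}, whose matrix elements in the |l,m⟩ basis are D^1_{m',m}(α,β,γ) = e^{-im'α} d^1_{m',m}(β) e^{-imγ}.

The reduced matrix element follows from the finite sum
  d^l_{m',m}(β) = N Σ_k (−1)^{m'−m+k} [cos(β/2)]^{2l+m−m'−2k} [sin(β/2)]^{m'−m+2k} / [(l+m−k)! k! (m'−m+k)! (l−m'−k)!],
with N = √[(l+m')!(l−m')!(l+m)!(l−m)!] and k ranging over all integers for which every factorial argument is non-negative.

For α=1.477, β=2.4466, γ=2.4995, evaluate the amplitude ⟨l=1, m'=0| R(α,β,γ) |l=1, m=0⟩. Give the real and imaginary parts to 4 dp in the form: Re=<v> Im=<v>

Re=-0.7681 Im=0.0000

First d^1_{0,0}(β=2.4466), then the phase factors e^{-i(0)α} and e^{-i(0)γ}:
Half-angle: c=0.340545, s=0.940228. N=√(1·1·1·1)=1.000000
Admissible k: 0..1 (factorial args all ≥0)
  k=0: (−1)^0·1.0000/(1)·0.3405^2·0.9402^0 = +0.115971
  k=1: (−1)^1·1.0000/(1)·0.3405^0·0.9402^2 = -0.884029
d^1_{0,0}(2.4466) = +0.115971 -0.884029 = -0.768058
Phases: e^{-i·(0)·1.4770}=+1.000000+0.000000i, e^{-i·(0)·2.4995}=+1.000000+0.000000i ⇒ D=-0.768058+0.000000i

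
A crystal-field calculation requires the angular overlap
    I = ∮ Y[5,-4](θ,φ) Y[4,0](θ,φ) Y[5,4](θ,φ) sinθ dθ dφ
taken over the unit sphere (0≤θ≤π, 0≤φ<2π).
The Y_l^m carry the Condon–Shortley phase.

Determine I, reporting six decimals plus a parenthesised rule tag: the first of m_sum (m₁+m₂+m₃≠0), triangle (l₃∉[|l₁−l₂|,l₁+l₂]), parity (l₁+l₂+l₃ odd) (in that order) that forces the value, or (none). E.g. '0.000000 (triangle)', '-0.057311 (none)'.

-0.130198 (none)

Rules hold: Σm=0, L=14 even, 1≤5≤9.
N = 11·9·11 = 1089
Δ = 4!·6!·4!/15! = 1/3153150
Racah Σ t=0..4: t=0:+1/69120 t=1:−1/1728 t=2:+1/576 t=3:−1/1728 t=4:+1/69120 = 7/11520
⇒ 3j(5 4 5; 0 0 0)² = 2/143, sgn -1
Racah Σ t=3..4: t=3:−1/25920 t=4:+1/69120 = -1/41472
⇒ 3j(5 4 5; -4 0 4)² = 2/143, sgn +1
4πI² = N·(3j₀)²·(3jₘ)² = 36/169
I = -1·√(0.213018/4π) = -0.13019760
No selection rule forces the value: the integral is nonzero (none).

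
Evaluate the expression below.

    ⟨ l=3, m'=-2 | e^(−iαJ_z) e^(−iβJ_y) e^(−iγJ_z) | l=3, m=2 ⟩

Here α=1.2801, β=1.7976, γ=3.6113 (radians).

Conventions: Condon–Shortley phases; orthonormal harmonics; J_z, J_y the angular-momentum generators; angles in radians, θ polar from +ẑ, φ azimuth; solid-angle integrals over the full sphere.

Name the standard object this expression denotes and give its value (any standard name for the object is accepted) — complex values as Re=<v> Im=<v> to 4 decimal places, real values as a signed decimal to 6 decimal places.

This is a Wigner D-matrix element — the rotation-matrix element ⟨l m'| R(α,β,γ) |l m⟩ in the angular-momentum basis.
First d^3_{-2,2}(β=1.7976), then the phase factors e^{-i(-2)α} and e^{-i(2)γ}:
Half-angle: c=0.622550, s=0.782580. N=√(1·120·120·1)=120.000000
k∈{4,5} keeps every argument non-negative
  k=4: (−1)^0·120.0000/(24)·0.6225^2·0.7826^4 = +0.726831
  k=5: (−1)^1·120.0000/(120)·0.6225^0·0.7826^6 = -0.229707
d^3_{-2,2}(1.7976) = +0.726831 -0.229707 = +0.497125
Attach z-rotation phases: D = e^{-i(-2)(1.2801)}·(+0.497125)·e^{-i(2)(3.6113)} = -0.024840+0.496504i

Wigner D-matrix element, Re=-0.0248 Im=0.4965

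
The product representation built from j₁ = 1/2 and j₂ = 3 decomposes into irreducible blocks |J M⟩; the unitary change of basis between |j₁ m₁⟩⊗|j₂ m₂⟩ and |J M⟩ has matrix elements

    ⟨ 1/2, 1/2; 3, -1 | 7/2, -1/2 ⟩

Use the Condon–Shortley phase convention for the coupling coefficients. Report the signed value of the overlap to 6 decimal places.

j₁+j₂−J=0  J+j₁−j₂=1  J−j₁+j₂=6  j₁+j₂+J+1=8
(j₁±m₁, j₂±m₂, J±M) = (1,0,2,4,3,4)
P² = 6912/7
sum k=0..0:
  [0] +1/48 = 1/48
S = 1/48
C² = P²·S² = 3/7 ; C = +0.654654

+√(3/7) = +0.654654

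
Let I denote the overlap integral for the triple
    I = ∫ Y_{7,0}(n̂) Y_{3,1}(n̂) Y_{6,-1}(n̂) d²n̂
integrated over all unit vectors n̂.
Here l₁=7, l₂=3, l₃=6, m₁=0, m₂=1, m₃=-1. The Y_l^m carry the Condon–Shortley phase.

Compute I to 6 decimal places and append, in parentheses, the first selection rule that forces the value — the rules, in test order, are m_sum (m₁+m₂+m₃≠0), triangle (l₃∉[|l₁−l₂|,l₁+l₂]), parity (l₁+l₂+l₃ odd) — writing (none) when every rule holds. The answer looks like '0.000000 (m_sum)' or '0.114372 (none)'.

0.006417 (none)

m-sum 0 ✓  L=16 even ✓  4≤6≤10 ✓
Π(2lᵢ+1) = 15×7×13 = 1365
triangle coeff Δ(7,3,6) = 1/2042040
Σ_t [1,3]: t=1:−1/207360 t=2:+1/57600 t=3:−1/207360 = 1/129600
(3j)²=168/12155 [(7 3 6; 0 0 0)], sign=+1
Σ_t [2,4]: t=2:+1/115200 t=3:−1/103680 t=4:+1/1451520 = -1/3628800
(3j)²=1/36465 [(7 3 6; 0 1 -1)], sign=+1
⇒ 4πI² = 1176/2272985
I = (+1)√(1176/2272985/(4π)) = 0.00641653
No selection rule forces the value: the integral is nonzero (none).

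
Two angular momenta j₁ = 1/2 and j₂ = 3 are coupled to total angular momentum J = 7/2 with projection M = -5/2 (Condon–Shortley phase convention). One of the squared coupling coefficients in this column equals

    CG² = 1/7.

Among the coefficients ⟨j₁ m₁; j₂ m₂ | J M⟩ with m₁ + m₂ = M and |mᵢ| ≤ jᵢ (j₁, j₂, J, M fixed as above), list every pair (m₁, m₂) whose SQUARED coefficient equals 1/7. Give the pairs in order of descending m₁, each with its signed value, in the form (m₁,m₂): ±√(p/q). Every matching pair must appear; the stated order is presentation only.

Admissible pairs with m₁+m₂ = M = -5/2: (-1/2,-2), (1/2,-3)
  (m₁,m₂)=(1/2,-3): CG² = 1/7, CG = +√(1/7)   ← matches the target
  (m₁,m₂)=(-1/2,-2): CG² = 6/7, CG = +√(6/7)
Pairs with CG² = 1/7: (1/2,-3): +√(1/7)

(1/2,-3): +√(1/7)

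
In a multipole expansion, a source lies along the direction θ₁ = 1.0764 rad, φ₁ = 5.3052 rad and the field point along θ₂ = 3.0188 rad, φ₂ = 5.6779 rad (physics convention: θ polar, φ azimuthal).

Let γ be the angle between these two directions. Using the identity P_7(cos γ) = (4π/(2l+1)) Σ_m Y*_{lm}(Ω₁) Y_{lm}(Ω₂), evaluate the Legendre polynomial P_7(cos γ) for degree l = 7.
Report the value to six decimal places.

Expand P_7 via completeness: Σ_{m} conj(Y_{7,m}) at Ω₁ times Y_{7,m} at Ω₂ —
  m=-7: Y*=+0.173196-0.109241i  Y=-0.000000-0.000000i  product -0.000000-0.000000i
  m=-6: Y*=+0.377903+0.166623i  Y=+0.000006+0.000003i  product +0.000002+0.000002i
  m=-5: Y*=+0.065994+0.367804i  Y=-0.000119+0.000014i  product -0.000013-0.000043i
  m=-4: Y*=+0.010959-0.010634i  Y=+0.001208-0.001060i  product +0.000002-0.000024i
  m=-3: Y*=+0.340459+0.071725i  Y=-0.003785+0.015133i  product -0.002374+0.004881i
  m=-2: Y*=+0.054411+0.134208i  Y=-0.037273-0.098957i  product +0.011253-0.010387i
  m=-1: Y*=+0.163309-0.242430i  Y=+0.371194+0.256838i  product +0.122885-0.048044i
  m=+0: Y*=+0.184320-0.000000i  Y=-0.873674+0.000000i  product -0.161036+0.000000i
  m=+1: Y*=-0.163309-0.242430i  Y=-0.371194+0.256838i  product +0.122885+0.048044i
  m=+2: Y*=+0.054411-0.134208i  Y=-0.037273+0.098957i  product +0.011253+0.010387i
  m=+3: Y*=-0.340459+0.071725i  Y=+0.003785+0.015133i  product -0.002374-0.004881i
  m=+4: Y*=+0.010959+0.010634i  Y=+0.001208+0.001060i  product +0.000002+0.000024i
  m=+5: Y*=-0.065994+0.367804i  Y=+0.000119+0.000014i  product -0.000013+0.000043i
  m=+6: Y*=+0.377903-0.166623i  Y=+0.000006-0.000003i  product +0.000002-0.000002i
  m=+7: Y*=-0.173196-0.109241i  Y=+0.000000-0.000000i  product -0.000000+0.000000i
Σ over m = +0.102472+0.000000i; ×(4π/15) → +0.085847+0.000000i. Real part: 0.085847

0.085847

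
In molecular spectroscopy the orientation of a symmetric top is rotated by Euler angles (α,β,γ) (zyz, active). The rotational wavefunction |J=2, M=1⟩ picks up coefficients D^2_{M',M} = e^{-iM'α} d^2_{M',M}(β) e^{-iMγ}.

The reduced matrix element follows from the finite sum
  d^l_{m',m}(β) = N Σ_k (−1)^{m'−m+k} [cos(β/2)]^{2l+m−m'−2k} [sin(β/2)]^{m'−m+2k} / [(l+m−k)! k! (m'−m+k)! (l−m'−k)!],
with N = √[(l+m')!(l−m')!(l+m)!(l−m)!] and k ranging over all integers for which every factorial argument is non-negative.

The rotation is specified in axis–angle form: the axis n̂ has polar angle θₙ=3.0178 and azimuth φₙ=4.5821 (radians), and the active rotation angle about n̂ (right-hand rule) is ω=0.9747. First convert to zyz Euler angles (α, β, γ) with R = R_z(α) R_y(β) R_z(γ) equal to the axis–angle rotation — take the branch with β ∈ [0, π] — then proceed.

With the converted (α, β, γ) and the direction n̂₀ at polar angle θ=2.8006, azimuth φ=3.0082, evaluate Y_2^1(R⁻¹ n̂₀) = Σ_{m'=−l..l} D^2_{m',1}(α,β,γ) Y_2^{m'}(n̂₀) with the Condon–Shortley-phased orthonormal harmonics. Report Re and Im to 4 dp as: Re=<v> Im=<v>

Re=-0.2262 Im=-0.1985

Axis–angle → zyz. n̂ = (sinθₙcosφₙ, sinθₙsinφₙ, cosθₙ) = (-0.016042, -0.122430, -0.992347), ω = 0.9747.
R = I cosω + sinω [n̂]ₓ + (1−cosω) n̂n̂ᵀ gives
  R = [+0.561529, +0.822062, -0.094333; -0.820339, +0.567990, +0.066560; +0.108297, +0.040010, +0.993313]
β = atan2(√(R₁₃²+R₂₃²), R₃₃) = 0.115709; α = atan2(R₂₃, R₁₃) mod 2π = 2.527125; γ = atan2(R₃₂, −R₃₁) mod 2π = 2.787703
Need the full column D^2_{m',1} for m'=−2..2 at α=2.5271, β=0.1157, γ=2.7877.
cos(β/2)=0.998327, sin(β/2)=0.057822
d^2_{-2,1}: single k=3 term ⇒ +0.000386;  D = -0.000247+0.000296i
d^2_{-1,1}: k∈[2..3] ⇒ +0.009997 -0.000011 = +0.009986;  D = +0.009648-0.002573i
d^2_{0,1}: k∈[1..2] ⇒ +0.140926 -0.000473 = +0.140453;  D = -0.131749-0.048674i
d^2_{1,1}: k∈[0..1] ⇒ +0.993324 -0.009997 = +0.983328;  D = +0.557207+0.810218i
d^2_{2,1}: single k=0 term ⇒ -0.115065;  D = -0.001384+0.115057i
Y_2^{m'}(θ=2.8006,φ=3.0082) and Σ D·Y over m':
  (-0.0002+0.0003i)·(+0.0417+0.0114i)  (+0.0096-0.0026i)·(+0.2413+0.0324i)  (-0.1317-0.0487i)·(+0.5250+0.0000i)  (+0.5572+0.8102i)·(-0.2413+0.0324i)  (-0.0014+0.1151i)·(+0.0417-0.0114i)
Y_2^1(R⁻¹ n̂) = -0.226215-0.198518i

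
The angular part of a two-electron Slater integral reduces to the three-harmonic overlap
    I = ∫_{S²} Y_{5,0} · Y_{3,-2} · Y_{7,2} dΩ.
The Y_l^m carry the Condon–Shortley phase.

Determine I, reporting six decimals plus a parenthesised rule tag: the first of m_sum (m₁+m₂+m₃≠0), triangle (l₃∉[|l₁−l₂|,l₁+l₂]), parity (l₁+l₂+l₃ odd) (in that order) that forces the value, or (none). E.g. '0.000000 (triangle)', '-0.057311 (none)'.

L=15 odd ⇒ parity kills the (l;000) factor ⇒ I = 0

0.000000 (parity)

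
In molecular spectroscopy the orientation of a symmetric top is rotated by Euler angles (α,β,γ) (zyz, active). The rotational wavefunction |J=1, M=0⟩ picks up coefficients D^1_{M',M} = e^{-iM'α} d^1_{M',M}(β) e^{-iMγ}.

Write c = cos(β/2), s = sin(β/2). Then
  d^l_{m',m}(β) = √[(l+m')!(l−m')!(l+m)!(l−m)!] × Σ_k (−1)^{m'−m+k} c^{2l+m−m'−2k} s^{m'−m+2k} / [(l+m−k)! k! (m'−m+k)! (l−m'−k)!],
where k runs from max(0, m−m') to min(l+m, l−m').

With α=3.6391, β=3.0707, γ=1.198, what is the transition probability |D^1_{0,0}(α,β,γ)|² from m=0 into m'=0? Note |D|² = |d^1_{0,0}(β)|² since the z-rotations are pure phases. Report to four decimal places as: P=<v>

Split into d^1_{0,0}(β=3.0707) × two z-phases.
Half-angle: c=0.035439, s=0.999372. N=√(1·1·1·1)=1.000000
k∈{0,1} keeps every argument non-negative
  k=0: (−1)^0·1.0000/(1)·0.0354^2·0.9994^0 = +0.001256
  k=1: (−1)^1·1.0000/(1)·0.0354^0·0.9994^2 = -0.998744
d^1_{0,0}(3.0707) = +0.001256 -0.998744 = -0.997488
|D^1_{0,0}|² = |d^1_{0,0}(β)|² = (-0.997488)² = 0.994983 (the z-rotation phases have unit modulus)

P=0.9950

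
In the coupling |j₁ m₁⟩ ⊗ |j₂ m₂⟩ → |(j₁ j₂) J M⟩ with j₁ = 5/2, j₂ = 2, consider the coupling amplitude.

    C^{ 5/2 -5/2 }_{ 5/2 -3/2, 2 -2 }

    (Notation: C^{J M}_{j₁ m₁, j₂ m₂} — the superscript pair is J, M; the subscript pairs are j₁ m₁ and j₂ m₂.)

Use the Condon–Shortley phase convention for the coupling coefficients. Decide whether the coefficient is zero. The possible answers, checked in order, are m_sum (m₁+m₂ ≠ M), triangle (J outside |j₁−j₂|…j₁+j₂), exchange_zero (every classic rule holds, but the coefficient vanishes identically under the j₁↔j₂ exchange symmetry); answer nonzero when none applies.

m-sum: m₁+m₂ = -3/2+(-2) = -7/2, M = -5/2  ✗ ⇒ coefficient is 0

m_sum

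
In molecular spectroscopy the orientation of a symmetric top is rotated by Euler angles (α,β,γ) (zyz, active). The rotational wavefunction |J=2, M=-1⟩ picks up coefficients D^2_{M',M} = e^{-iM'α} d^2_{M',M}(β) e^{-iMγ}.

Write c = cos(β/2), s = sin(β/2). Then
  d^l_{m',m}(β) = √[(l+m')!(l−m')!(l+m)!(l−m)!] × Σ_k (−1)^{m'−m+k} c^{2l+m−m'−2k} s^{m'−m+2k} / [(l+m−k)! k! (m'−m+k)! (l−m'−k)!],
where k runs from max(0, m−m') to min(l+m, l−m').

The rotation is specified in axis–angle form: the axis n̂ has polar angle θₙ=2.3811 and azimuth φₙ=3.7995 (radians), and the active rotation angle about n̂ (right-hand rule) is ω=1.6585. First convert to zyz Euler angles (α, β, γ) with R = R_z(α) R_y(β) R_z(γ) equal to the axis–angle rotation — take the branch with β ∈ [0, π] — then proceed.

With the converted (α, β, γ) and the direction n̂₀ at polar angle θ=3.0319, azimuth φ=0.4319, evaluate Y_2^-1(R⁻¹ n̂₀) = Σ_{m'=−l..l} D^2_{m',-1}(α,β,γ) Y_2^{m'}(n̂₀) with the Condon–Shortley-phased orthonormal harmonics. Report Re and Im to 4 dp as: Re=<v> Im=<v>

Axis–angle → zyz. n̂ = (sinθₙcosφₙ, sinθₙsinφₙ, cosθₙ) = (-0.545408, -0.421468, -0.724497), ω = 1.6585.
R = I cosω + sinω [n̂]ₓ + (1−cosω) n̂n̂ᵀ gives
  R = [+0.235934, +0.971719, +0.009910; -0.471705, +0.105603, +0.875410; +0.849605, -0.211213, +0.483280]
β = atan2(√(R₁₃²+R₂₃²), R₃₃) = 1.066399; α = atan2(R₂₃, R₁₃) mod 2π = 1.559477; γ = atan2(R₃₂, −R₃₁) mod 2π = 3.385255
Need the full column D^2_{m',-1} for m'=−2..2 at α=1.5595, β=1.0664, γ=3.3853.
cos(β/2)=0.861185, sin(β/2)=0.508291
d^2_{-2,-1}: single k=1 term ⇒ +0.649280;  D = +0.633486+0.142341i
d^2_{-1,-1}: k∈[0..1] ⇒ +0.550030 -0.574830 = -0.024800;  D = -0.005710+0.024134i
d^2_{0,-1}: k∈[0..1] ⇒ -0.795203 +0.277019 = -0.518184;  D = +0.502877+0.125016i
d^2_{1,-1}: k∈[0..1] ⇒ +0.574830 -0.066750 = +0.508080;  D = -0.128152+0.491653i
d^2_{2,-1}: single k=0 term ⇒ -0.226185;  D = -0.218212-0.059524i
Y_2^{m'}(θ=3.0319,φ=0.4319) and Σ D·Y over m':
  (+0.6335+0.1423i)·(+0.0030-0.0035i)  (-0.0057+0.0241i)·(-0.0763+0.0352i)  (+0.5029+0.1250i)·(+0.6194+0.0000i)  (-0.1282+0.4917i)·(+0.0763+0.0352i)  (-0.2182-0.0595i)·(+0.0030+0.0035i)
Y_2^-1(R⁻¹ n̂) = +0.285965+0.105674i

Re=0.2860 Im=0.1057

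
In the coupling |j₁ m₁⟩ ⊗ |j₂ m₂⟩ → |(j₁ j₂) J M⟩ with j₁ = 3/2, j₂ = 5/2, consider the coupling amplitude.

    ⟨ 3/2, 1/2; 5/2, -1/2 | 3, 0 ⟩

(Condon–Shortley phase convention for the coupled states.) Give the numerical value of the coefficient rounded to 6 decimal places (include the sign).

+0.447214  (= +√(1/5))

j₁+j₂−J=1  J+j₁−j₂=2  J−j₁+j₂=4  j₁+j₂+J+1=8
(j₁±m₁, j₂±m₂, J±M) = (2,1,2,3,3,3)
P² = 36/5
sum k=0..1:
  [0] +1/4 = 1/4
  [1] −1/12 = -1/12
S = 1/6
C² = P²·S² = 1/5 ; C = +0.447214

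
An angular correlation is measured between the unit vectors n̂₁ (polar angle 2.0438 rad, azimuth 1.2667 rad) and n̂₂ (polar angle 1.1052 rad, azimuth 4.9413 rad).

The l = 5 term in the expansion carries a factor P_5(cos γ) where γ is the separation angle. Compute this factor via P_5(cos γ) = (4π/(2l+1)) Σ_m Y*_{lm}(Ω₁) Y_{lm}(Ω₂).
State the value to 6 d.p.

Expand P_5 via completeness: Σ_{m} conj(Y_{5,m}) at Ω₁ times Y_{5,m} at Ω₂ —
  [-5]  conj(Y_{5,-5})(Ω₁) = 0.25914 + 0.01305j ; Y_{5,-5}(Ω₂) = 0.24073 + 0.10931j ; Δ = 0.06096 + 0.03147j
  [-4]  conj(Y_{5,-4})(Ω₁) = -0.14572 + 0.39381j ; Y_{5,-4}(Ω₂) = 0.25594 - 0.33310j ; Δ = 0.09388 + 0.14933j
  [-3]  conj(Y_{5,-3})(Ω₁) = -0.16751 - 0.12960j ; Y_{5,-3}(Ω₂) = -0.12739 - 0.15537j ; Δ = 0.00120 + 0.04254j
  [-2]  conj(Y_{5,-2})(Ω₁) = -0.18950 + 0.13193j ; Y_{5,-2}(Ω₂) = 0.21543 - 0.10615j ; Δ = -0.02682 + 0.04854j
  [-1]  conj(Y_{5,-1})(Ω₁) = -0.08546 - 0.27231j ; Y_{5,-1}(Ω₂) = -0.06291 - 0.27000j ; Δ = -0.06815 + 0.04020j
  [+0]  conj(Y_{5,0})(Ω₁) = -0.16974 + 0.00000j ; Y_{5,0}(Ω₂) = 0.18116 + 0.00000j ; Δ = -0.03075 + 0.00000j
  [+1]  conj(Y_{5,1})(Ω₁) = 0.08546 - 0.27231j ; Y_{5,1}(Ω₂) = 0.06291 - 0.27000j ; Δ = -0.06815 - 0.04020j
  [+2]  conj(Y_{5,2})(Ω₁) = -0.18950 - 0.13193j ; Y_{5,2}(Ω₂) = 0.21543 + 0.10615j ; Δ = -0.02682 - 0.04854j
  [+3]  conj(Y_{5,3})(Ω₁) = 0.16751 - 0.12960j ; Y_{5,3}(Ω₂) = 0.12739 - 0.15537j ; Δ = 0.00120 - 0.04254j
  [+4]  conj(Y_{5,4})(Ω₁) = -0.14572 - 0.39381j ; Y_{5,4}(Ω₂) = 0.25594 + 0.33310j ; Δ = 0.09388 - 0.14933j
  [+5]  conj(Y_{5,5})(Ω₁) = -0.25914 + 0.01305j ; Y_{5,5}(Ω₂) = -0.24073 + 0.10931j ; Δ = 0.06096 - 0.03147j
Σ over m = 0.09140 + 0.00000j; ×(4π/11) → 0.10441 + 0.00000j. Real part: 0.104415

0.104415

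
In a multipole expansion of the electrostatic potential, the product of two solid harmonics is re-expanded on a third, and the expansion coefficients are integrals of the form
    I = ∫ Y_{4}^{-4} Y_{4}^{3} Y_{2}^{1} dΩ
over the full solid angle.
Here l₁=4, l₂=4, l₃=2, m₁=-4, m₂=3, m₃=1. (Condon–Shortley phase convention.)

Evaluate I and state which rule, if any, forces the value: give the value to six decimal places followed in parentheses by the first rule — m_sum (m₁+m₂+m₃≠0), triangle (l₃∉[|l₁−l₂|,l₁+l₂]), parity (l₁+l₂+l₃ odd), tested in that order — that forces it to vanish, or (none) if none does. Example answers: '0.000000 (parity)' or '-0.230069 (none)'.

0.198645 (none)

m-sum 0 ✓  L=10 even ✓  0≤2≤8 ✓
Π(2lᵢ+1) = 9×9×5 = 405
triangle coeff Δ(4,4,2) = 1/13860
Σ_t [2,4]: t=2:+1/192 t=3:−1/36 t=4:+1/192 = -5/288
(3j)²=20/693 [(4 4 2; 0 0 0)], sign=-1
Σ_t [6,6]: t=6:+1/1440 = 1/1440
(3j)²=7/165 [(4 4 2; -4 3 1)], sign=-1
⇒ 4πI² = 60/121
I = (+1)√(60/121/(4π)) = 0.19864517
No selection rule forces the value: the integral is nonzero (none).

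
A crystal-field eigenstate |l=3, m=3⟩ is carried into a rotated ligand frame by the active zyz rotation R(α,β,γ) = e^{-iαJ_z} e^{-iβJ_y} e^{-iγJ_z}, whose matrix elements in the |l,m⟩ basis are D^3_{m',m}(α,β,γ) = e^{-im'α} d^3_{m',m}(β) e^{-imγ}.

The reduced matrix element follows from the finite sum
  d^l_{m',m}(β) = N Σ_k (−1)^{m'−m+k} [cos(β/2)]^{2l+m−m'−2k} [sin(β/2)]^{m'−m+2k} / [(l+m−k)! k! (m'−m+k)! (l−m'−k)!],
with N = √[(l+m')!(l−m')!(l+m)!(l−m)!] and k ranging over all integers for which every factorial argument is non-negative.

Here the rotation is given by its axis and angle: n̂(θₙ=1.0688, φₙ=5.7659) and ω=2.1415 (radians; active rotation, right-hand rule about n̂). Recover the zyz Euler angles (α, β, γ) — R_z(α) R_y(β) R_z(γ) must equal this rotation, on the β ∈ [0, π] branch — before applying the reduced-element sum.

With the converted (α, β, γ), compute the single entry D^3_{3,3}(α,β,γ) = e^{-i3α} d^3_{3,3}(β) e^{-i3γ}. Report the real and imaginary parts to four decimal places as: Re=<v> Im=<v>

Axis–angle → zyz. n̂ = (sinθₙcosφₙ, sinθₙsinφₙ, cosθₙ) = (+0.761931, -0.433510, +0.481177), ω = 2.1415.
R = I cosω + sinω [n̂]ₓ + (1−cosω) n̂n̂ᵀ gives
  R = [+0.353935, -0.913663, +0.199874; -0.103823, -0.250768, -0.962463; +0.929490, +0.319898, -0.183615]
β = atan2(√(R₁₃²+R₂₃²), R₃₃) = 1.755459; α = atan2(R₂₃, R₁₃) mod 2π = 4.917148; γ = atan2(R₃₂, −R₃₁) mod 2π = 2.810126
D^3_{3,3}(4.9171,1.7555,2.8101) = e^{-i·3·4.9171}·d^3_{3,3}(1.7555)·e^{-i·3·2.8101}. Compute d first:
c=cos(1.755459/2)=0.638899, s=sin(1.755459/2)=0.769290; N=√[720·1·720·1]=720.000000
The bounds max(0,m−m')=0 and min(l+m,l−m')=0 give 1 term
  k=0: (−1)^0·720.0000/(720)·0.6389^6·0.7693^0 = +0.068014
d^3_{3,3}(1.7555) = +0.068014
Phases: e^{-i·(3)·4.9171}=-0.576367-0.817191i, e^{-i·(3)·2.8101}=-0.545005-0.838433i ⇒ D=-0.025235+0.063159i

Re=-0.0252 Im=0.0632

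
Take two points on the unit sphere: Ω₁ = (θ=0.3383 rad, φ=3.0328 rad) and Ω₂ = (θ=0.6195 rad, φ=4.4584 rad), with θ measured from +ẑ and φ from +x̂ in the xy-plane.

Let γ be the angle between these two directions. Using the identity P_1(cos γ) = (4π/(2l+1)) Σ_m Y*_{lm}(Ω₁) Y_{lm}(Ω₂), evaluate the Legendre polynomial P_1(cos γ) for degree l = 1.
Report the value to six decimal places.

0.795903

Term-by-term m-sum for l=1 (normalisation 4π/3 = 4.188790):
  term(m=-1) = (0.003328, -0.022760)   from Y*(Ω₁)=(-0.113986, 0.012450), Y(Ω₂)=(-0.050405, 0.194168)
  term(m=+0) = (0.183352, 0.000000)   from Y*(Ω₁)=(0.460909, -0.000000), Y(Ω₂)=(0.397805, 0.000000)
  term(m=+1) = (0.003328, 0.022760)   from Y*(Ω₁)=(0.113986, 0.012450), Y(Ω₂)=(0.050405, 0.194168)
Accumulated sum (0.190008, 0.000000); after 4π/(2l+1) scaling, (0.795903, 0.000000) ⇒ P_1 = 0.795903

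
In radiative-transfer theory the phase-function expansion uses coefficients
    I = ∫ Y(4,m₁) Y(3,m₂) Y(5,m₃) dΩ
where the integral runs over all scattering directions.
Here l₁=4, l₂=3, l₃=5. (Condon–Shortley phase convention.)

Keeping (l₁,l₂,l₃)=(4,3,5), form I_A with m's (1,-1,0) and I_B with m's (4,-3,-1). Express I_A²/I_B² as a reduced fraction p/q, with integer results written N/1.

1/28

Shared (l₁,l₂,l₃)=(4,3,5): N and (l;000)² cancel in I_A²/I_B².
A: Δ = 2!·6!·4!/13! = 1/180180; Racah Σ t=0..2: t=0:+1/288 t=1:−1/288 t=2:+1/5760 = 1/5760; ⇒ 3j(4 3 5; 1 -1 0)² = 1/12012, sgn -1
B: Δ = 2!·6!·4!/13! = 1/180180; Racah Σ t=0..0: t=0:+1/34560 = 1/34560; ⇒ 3j(4 3 5; 4 -3 -1)² = 1/429, sgn +1
I_A²/I_B² = (1/12012)/(1/429) = 1/28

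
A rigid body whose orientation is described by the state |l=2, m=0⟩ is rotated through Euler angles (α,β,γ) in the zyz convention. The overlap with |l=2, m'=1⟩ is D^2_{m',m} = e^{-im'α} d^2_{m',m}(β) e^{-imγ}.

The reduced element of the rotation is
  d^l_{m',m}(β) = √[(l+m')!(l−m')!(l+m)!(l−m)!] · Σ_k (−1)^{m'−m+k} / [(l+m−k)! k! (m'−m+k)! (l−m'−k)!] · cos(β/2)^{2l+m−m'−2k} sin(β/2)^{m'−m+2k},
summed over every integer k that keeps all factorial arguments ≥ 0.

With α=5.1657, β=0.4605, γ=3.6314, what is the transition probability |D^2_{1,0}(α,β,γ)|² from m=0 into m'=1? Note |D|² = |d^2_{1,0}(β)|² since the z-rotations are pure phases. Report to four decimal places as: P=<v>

P=0.2377

D^2_{1,0}(5.1657,0.4605,3.6314) = e^{-i·1·5.1657}·d^2_{1,0}(0.4605)·e^{-i·0·3.6314}. Compute d first:
Half-angle: c=0.973609, s=0.228221. N=√(6·1·2·2)=4.898979
The bounds max(0,m−m')=0 and min(l+m,l−m')=1 give 2 terms
  k=0: (−1)^1·4.8990/(2)·0.9736^3·0.2282^1 = -0.515924
  k=1: (−1)^2·4.8990/(2)·0.9736^1·0.2282^3 = +0.028348
d^2_{1,0}(0.4605) = -0.515924 +0.028348 = -0.487575
|D^2_{1,0}|² = |d^2_{1,0}(β)|² = (-0.487575)² = 0.237730 (the z-rotation phases have unit modulus)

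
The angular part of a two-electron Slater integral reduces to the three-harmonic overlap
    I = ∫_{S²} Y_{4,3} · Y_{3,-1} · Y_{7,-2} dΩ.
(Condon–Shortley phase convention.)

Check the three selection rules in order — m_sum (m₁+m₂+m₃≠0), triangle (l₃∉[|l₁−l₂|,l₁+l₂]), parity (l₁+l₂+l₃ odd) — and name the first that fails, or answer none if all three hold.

none

Σmᵢ = 0  ✓
l₃∈[|l₁−l₂|,l₁+l₂]=[1,7], have l₃=7  ✓
Σlᵢ = 14 ⇒ even  ✓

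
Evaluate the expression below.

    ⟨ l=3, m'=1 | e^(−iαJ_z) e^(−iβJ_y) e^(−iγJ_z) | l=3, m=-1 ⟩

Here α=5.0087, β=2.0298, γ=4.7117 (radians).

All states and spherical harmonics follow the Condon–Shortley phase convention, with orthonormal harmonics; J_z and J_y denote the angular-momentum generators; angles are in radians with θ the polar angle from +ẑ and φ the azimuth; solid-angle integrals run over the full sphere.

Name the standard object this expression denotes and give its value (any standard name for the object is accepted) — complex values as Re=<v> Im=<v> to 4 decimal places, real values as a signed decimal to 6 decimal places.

This is a Wigner D-matrix element — the rotation-matrix element ⟨l m'| R(α,β,γ) |l m⟩ in the angular-momentum basis.
Split into d^3_{1,-1}(β=2.0298) × two z-phases.
With c≡cos(β/2)=0.527705 and s≡sin(β/2)=0.849428, N=[24·2·2·24]^{1/2}=48.000000
k∈{0,1,2} keeps every argument non-negative
  k=0: (−1)^2·48.0000/(8)·0.5277^4·0.8494^2 = +0.335713
  k=1: (−1)^3·48.0000/(6)·0.5277^2·0.8494^4 = -1.159787
  k=2: (−1)^4·48.0000/(48)·0.5277^0·0.8494^6 = +0.375629
d^3_{1,-1}(2.0298) = +0.335713 -1.159787 +0.375629 = -0.448444
D = (+0.291994+0.956420i)·(-0.448444)·(-0.000689-1.000000i) = -0.428811+0.131239i

Wigner D-matrix element, Re=-0.4288 Im=0.1312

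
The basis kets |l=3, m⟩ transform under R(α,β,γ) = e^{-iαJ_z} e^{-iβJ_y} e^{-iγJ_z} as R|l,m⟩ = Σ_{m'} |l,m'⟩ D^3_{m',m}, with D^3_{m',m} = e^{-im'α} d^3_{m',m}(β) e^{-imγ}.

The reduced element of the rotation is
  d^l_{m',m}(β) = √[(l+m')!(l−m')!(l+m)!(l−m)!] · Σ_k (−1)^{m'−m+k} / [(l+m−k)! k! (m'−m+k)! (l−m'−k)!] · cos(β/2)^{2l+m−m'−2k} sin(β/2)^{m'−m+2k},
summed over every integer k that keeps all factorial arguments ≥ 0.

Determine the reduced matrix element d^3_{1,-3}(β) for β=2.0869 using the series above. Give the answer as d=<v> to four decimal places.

d=0.5469

d^3_{1,-3}(β=2.0869) via the finite sum:
With c≡cos(β/2)=0.503242 and s≡sin(β/2)=0.864146, N=[24·2·1·720]^{1/2}=185.903201
The bounds max(0,m−m')=0 and min(l+m,l−m')=0 give 1 term
  k=0: (−1)^4·185.9032/(48)·0.5032^2·0.8641^4 = +0.546949
d^3_{1,-3}(2.0869) = +0.546949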